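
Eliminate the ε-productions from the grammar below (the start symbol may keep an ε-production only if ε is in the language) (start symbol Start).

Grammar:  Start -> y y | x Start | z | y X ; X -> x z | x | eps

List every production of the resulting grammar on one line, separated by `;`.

The nullable symbols are {X}.
ε ∉ L(G), so no ε-production is kept.
Add the nullable-subset variants: Start → y X gives y X | y.

Start -> y y | x Start | z | y X | y; X -> x z | x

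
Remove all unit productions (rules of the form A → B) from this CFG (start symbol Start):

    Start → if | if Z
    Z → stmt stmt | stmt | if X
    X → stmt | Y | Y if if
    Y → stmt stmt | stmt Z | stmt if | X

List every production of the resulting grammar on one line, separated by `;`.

Unit pairs: X ⇒* {Y}; Y ⇒* {X}.
For each unit pair (A, B), copy every non-unit production of B to A, then drop all unit productions.

Start → if | if Z; Z → stmt stmt | stmt | if X; X → stmt | Y if if | stmt stmt | stmt Z | stmt if; Y → stmt | Y if if | stmt stmt | stmt Z | stmt if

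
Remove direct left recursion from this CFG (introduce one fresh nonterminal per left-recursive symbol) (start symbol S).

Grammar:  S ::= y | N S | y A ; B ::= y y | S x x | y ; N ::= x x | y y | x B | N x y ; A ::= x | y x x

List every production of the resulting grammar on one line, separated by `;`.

Directly left-recursive nonterminal: N.
For N: α = {x y}, β = {x x, y y, x B}. Rewrite as N → β N' and N' → α N' | ε.

S ::= y | N S | y A; B ::= y y | S x x | y; N ::= x x N' | y y N' | x B N'; A ::= x | y x x; N' ::= x y N' | ε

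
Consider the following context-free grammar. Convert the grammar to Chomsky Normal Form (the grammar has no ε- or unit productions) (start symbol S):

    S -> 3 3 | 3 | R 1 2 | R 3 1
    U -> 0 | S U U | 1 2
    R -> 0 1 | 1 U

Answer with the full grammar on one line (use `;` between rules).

Introduce a nonterminal for each terminal appearing in a rule of length ≥ 2: X1 → 3, X2 → 1, X3 → 2, X4 → 0.
Binarize each right-hand side of length ≥ 3 by chaining fresh nonterminals (Y1, Y2, …): affected rules were S → R X2 X3; S → R X1 X2; U → S U U.

S -> X1 X1 | 3 | R Y1 | R Y2; U -> 0 | S Y3 | X2 X3; R -> X4 X2 | X2 U; X1 -> 3; X2 -> 1; X3 -> 2; X4 -> 0; Y1 -> X2 X3; Y2 -> X1 X2; Y3 -> U U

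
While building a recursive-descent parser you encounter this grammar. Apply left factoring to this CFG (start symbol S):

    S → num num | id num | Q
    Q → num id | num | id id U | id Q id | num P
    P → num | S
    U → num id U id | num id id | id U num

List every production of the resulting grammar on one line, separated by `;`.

S → num num | id num | Q; Q → num Q' | id Q''; P → num | S; U → id U num | num id U'; Q' → id | ε | P; Q'' → id U | Q id; U' → U id | id

Q has alternatives sharing prefix 'num': factor to Q → num Q' with Q' → id | ε | P.
Q has alternatives sharing prefix 'id': factor to Q → id Q'' with Q'' → id U | Q id.
U has alternatives sharing prefix 'num id': factor to U → num id U' with U' → U id | id.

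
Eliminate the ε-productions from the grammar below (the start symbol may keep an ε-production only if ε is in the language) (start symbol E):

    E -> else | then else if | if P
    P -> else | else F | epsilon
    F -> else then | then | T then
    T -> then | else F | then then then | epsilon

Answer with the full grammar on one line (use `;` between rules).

E -> else | then else if | if P | if; P -> else | else F; F -> else then | then | T then; T -> then | else F | then then then

Nullable set = {P, T}.
ε ∉ L(G), so no ε-production is kept.
Expand every rule over subsets of its nullable positions: E → if P gives if P | if.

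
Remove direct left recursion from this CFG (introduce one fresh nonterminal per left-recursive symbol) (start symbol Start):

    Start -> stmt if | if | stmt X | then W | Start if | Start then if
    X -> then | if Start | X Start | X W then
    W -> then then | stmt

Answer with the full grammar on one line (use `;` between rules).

Start -> stmt if Start1 | if Start1 | stmt X Start1 | then W Start1; X -> then X1 | if Start X1; W -> then then | stmt; Start1 -> if Start1 | then if Start1 | ε; X1 -> Start X1 | W then X1 | ε

Left recursion appears on Start, X.
For Start: α = {if, then if}, β = {stmt if, if, stmt X, then W}. Rewrite as Start → β Start1 and Start1 → α Start1 | ε.
For X: α = {Start, W then}, β = {then, if Start}. Rewrite as X → β X1 and X1 → α X1 | ε.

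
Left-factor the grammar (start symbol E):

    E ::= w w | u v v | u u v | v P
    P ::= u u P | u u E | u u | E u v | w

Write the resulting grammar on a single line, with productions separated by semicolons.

E has alternatives sharing prefix 'u': factor to E → u E' with E' → v v | u v.
P has alternatives sharing prefix 'u u': factor to P → u u P' with P' → P | E | ε.

E ::= w w | v P | u E'; P ::= E u v | w | u u P'; E' ::= v v | u v; P' ::= P | E | ε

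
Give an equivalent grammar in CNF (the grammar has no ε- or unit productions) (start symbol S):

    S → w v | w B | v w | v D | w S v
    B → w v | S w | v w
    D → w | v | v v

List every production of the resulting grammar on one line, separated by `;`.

Introduce a nonterminal for each terminal appearing in a rule of length ≥ 2: X1 → w, X2 → v.
Binarize each right-hand side of length ≥ 3 by chaining fresh nonterminals (Y1, Y2, …): affected rules were S → X1 S X2.

S → X1 X2 | X1 B | X2 X1 | X2 D | X1 Y1; B → X1 X2 | S X1 | X2 X1; D → w | v | X2 X2; X1 → w; X2 → v; Y1 → S X2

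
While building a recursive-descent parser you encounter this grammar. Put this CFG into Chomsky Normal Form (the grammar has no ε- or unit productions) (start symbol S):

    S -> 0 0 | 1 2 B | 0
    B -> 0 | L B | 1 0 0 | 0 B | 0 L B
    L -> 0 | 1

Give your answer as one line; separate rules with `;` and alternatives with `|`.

S -> X1 X1 | X2 Y1 | 0; B -> 0 | L B | X2 Y2 | X1 B | X1 Y3; L -> 0 | 1; X1 -> 0; X2 -> 1; X3 -> 2; Y1 -> X3 B; Y2 -> X1 X1; Y3 -> L B

Introduce a nonterminal for each terminal appearing in a rule of length ≥ 2: X1 → 0, X2 → 1, X3 → 2.
Binarize each right-hand side of length ≥ 3 by chaining fresh nonterminals (Y1, Y2, …): affected rules were S → X2 X3 B; B → X2 X1 X1; B → X1 L B.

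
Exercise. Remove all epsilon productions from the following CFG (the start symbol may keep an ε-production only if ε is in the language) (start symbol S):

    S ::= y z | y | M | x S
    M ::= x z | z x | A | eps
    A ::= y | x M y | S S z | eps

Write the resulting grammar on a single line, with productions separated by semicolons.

Nullable nonterminals: {A, M, S}.
ε ∈ L(G) since S is nullable, so keep S → ε.
Add the nullable-subset variants: S → x S gives x S | x. A → x M y gives x M y | x y. A → S S z gives S S z | S z | z.

S ::= y z | y | M | x S | x | eps; M ::= x z | z x | A; A ::= y | x M y | x y | S S z | S z | z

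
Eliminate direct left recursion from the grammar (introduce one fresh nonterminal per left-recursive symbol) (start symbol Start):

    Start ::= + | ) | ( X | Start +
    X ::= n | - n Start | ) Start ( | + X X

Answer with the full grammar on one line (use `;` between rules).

Start ::= + Start1 | ) Start1 | ( X Start1; X ::= n | - n Start | ) Start ( | + X X; Start1 ::= + Start1 | ε

Directly left-recursive nonterminal: Start.
For Start: α = {+}, β = {+, ), ( X}. Rewrite as Start → β Start1 and Start1 → α Start1 | ε.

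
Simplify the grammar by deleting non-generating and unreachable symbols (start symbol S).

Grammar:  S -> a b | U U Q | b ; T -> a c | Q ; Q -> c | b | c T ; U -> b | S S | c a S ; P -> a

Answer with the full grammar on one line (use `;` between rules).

S -> a b | U U Q | b; T -> a c | Q; Q -> c | b | c T; U -> b | S S | c a S

Generating nonterminals: {P, Q, S, T, U}.
Reachable from S after that: {Q, S, T, U}.
Removed useless symbols: {P} and every production mentioning them.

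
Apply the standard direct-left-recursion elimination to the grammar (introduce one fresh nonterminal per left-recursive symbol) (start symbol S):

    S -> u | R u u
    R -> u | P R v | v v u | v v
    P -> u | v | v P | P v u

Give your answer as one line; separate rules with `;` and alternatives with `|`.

S -> u | R u u; R -> u | P R v | v v u | v v; P -> u P' | v P' | v P P'; P' -> v u P' | ε

Left recursion appears on P.
For P: α = {v u}, β = {u, v, v P}. Rewrite as P → β P' and P' → α P' | ε.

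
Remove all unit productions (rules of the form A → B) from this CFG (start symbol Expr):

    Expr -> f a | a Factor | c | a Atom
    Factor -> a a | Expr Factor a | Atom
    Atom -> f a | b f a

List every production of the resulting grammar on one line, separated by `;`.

Expr -> f a | a Factor | c | a Atom; Factor -> f a | b f a | a a | Expr Factor a; Atom -> f a | b f a

Unit pairs: Factor ⇒* {Atom}.
For every A with A ⇒* B via unit rules, add B's non-unit alternatives to A; then delete every rule of the form X → Y.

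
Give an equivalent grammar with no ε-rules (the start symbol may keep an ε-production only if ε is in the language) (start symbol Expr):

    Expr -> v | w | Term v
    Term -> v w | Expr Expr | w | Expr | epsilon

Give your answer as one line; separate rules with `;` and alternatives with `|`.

The nullable symbols are {Term}.
ε ∉ L(G), so no ε-production is kept.

Expr -> v | w | Term v; Term -> v w | Expr Expr | w | Expr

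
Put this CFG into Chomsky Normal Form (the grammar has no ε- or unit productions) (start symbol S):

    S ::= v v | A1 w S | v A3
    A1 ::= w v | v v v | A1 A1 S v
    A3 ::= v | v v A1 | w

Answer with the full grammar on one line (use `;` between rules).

Introduce a nonterminal for each terminal appearing in a rule of length ≥ 2: X1 → v, X2 → w.
Binarize each right-hand side of length ≥ 3 by chaining fresh nonterminals (Y1, Y2, …): affected rules were S → A1 X2 S; A1 → X1 X1 X1; A1 → A1 A1 S X1; A3 → X1 X1 A1.

S ::= X1 X1 | A1 Y1 | X1 A3; A1 ::= X2 X1 | X1 Y2 | A1 Y3; A3 ::= v | X1 Y5 | w; X1 ::= v; X2 ::= w; Y1 ::= X2 S; Y2 ::= X1 X1; Y3 ::= A1 Y4; Y4 ::= S X1; Y5 ::= X1 A1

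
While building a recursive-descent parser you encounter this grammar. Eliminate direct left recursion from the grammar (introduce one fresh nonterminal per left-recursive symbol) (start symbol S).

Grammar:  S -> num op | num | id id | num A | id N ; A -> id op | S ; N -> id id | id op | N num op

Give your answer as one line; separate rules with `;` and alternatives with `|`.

S -> num op | num | id id | num A | id N; A -> id op | S; N -> id id N' | id op N'; N' -> num op N' | ε

Left recursion appears on N.
For N: α = {num op}, β = {id id, id op}. Rewrite as N → β N' and N' → α N' | ε.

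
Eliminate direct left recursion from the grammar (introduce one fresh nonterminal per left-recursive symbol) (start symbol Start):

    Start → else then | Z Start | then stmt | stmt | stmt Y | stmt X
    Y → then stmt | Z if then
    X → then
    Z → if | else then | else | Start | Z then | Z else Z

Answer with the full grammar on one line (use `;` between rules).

Directly left-recursive nonterminal: Z.
For Z: α = {then, else Z}, β = {if, else then, else, Start}. Rewrite as Z → β Z1 and Z1 → α Z1 | ε.

Start → else then | Z Start | then stmt | stmt | stmt Y | stmt X; Y → then stmt | Z if then; X → then; Z → if Z1 | else then Z1 | else Z1 | Start Z1; Z1 → then Z1 | else Z Z1 | eps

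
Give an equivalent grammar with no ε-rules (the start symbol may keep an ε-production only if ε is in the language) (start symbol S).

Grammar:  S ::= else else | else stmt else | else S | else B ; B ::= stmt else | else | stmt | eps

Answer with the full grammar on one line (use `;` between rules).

S ::= else else | else stmt else | else S | else B | else; B ::= stmt else | else | stmt

Nullable nonterminals: {B}.
ε ∉ L(G), so no ε-production is kept.
Expand every rule over subsets of its nullable positions: S → else B gives else B | else.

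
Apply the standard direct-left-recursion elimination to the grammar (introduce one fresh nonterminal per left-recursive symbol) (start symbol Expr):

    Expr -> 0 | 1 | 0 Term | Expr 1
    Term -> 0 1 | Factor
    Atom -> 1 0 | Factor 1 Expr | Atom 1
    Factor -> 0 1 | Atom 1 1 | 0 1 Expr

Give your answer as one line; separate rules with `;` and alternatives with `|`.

Left recursion appears on Expr, Atom.
For Expr: α = {1}, β = {0, 1, 0 Term}. Rewrite as Expr → β Expr1 and Expr1 → α Expr1 | ε.
For Atom: α = {1}, β = {1 0, Factor 1 Expr}. Rewrite as Atom → β Atom1 and Atom1 → α Atom1 | ε.

Expr -> 0 Expr1 | 1 Expr1 | 0 Term Expr1; Term -> 0 1 | Factor; Atom -> 1 0 Atom1 | Factor 1 Expr Atom1; Factor -> 0 1 | Atom 1 1 | 0 1 Expr; Expr1 -> 1 Expr1 | ε; Atom1 -> 1 Atom1 | ε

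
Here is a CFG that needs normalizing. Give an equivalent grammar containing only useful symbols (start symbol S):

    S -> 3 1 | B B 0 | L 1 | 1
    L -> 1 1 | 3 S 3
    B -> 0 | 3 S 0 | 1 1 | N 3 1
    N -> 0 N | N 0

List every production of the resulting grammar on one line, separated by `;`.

S -> 3 1 | B B 0 | L 1 | 1; L -> 1 1 | 3 S 3; B -> 0 | 3 S 0 | 1 1

Generating nonterminals: {B, L, S}.
Reachable from S after that: {B, L, S}.
Removed useless symbols: {N} and every production mentioning them.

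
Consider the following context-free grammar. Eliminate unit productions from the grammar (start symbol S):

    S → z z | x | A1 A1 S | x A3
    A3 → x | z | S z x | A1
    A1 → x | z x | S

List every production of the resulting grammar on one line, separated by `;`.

Unit pairs: A1 ⇒* {S}; A3 ⇒* {A1, S}.
Replace each nonterminal's rules with the union of the non-unit rules of every nonterminal it unit-derives.

S → z z | x | A1 A1 S | x A3; A3 → x | z x | z z | A1 A1 S | x A3 | z | S z x; A1 → x | z x | z z | A1 A1 S | x A3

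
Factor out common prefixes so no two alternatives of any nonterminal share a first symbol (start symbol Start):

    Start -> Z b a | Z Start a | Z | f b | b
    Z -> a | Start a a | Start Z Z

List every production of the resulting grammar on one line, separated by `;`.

Start -> f b | b | Z Start1; Z -> a | Start Z1; Start1 -> b a | Start a | ε; Z1 -> a a | Z Z

Start has alternatives sharing prefix 'Z': factor to Start → Z Start1 with Start1 → b a | Start a | ε.
Z has alternatives sharing prefix 'Start': factor to Z → Start Z1 with Z1 → a a | Z Z.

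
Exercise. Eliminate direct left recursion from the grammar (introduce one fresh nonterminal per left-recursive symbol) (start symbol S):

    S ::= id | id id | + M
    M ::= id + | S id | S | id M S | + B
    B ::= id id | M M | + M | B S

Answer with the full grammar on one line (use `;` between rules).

S ::= id | id id | + M; M ::= id + | S id | S | id M S | + B; B ::= id id B' | M M B' | + M B'; B' ::= S B' | epsilon

Directly left-recursive nonterminal: B.
For B: α = {S}, β = {id id, M M, + M}. Rewrite as B → β B' and B' → α B' | ε.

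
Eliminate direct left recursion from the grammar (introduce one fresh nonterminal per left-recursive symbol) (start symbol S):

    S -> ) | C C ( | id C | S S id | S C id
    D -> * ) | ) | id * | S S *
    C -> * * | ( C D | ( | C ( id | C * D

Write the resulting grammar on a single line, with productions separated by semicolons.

S -> ) S' | C C ( S' | id C S'; D -> * ) | ) | id * | S S *; C -> * * C' | ( C D C' | ( C'; S' -> S id S' | C id S' | eps; C' -> ( id C' | * D C' | eps

S, C are directly left-recursive.
For S: α = {S id, C id}, β = {), C C (, id C}. Rewrite as S → β S' and S' → α S' | ε.
For C: α = {( id, * D}, β = {* *, ( C D, (}. Rewrite as C → β C' and C' → α C' | ε.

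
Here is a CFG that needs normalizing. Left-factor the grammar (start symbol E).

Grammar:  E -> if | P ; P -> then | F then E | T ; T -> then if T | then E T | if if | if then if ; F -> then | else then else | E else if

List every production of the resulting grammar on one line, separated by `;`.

T has alternatives sharing prefix 'then': factor to T → then T' with T' → if T | E T.
T has alternatives sharing prefix 'if': factor to T → if T'' with T'' → if | then if.

E -> if | P; P -> then | F then E | T; T -> then T' | if T''; F -> then | else then else | E else if; T' -> if T | E T; T'' -> if | then if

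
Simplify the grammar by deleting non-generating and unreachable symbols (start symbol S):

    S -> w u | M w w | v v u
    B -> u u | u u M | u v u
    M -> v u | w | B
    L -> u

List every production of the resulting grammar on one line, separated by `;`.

Generating nonterminals: {B, L, M, S}.
Reachable from S after that: {B, M, S}.
Removed useless symbols: {L} and every production mentioning them.

S -> w u | M w w | v v u; B -> u u | u u M | u v u; M -> v u | w | B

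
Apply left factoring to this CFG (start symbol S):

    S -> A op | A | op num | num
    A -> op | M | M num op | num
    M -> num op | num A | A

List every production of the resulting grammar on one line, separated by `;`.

S -> op num | num | A S'; A -> op | num | M A'; M -> A | num M'; S' -> op | ε; A' -> ε | num op; M' -> op | A

S has alternatives sharing prefix 'A': factor to S → A S' with S' → op | ε.
A has alternatives sharing prefix 'M': factor to A → M A' with A' → ε | num op.
M has alternatives sharing prefix 'num': factor to M → num M' with M' → op | A.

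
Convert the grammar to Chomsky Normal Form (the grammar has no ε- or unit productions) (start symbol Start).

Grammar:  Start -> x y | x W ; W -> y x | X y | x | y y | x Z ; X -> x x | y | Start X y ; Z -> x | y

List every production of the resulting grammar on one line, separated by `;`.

Introduce a nonterminal for each terminal appearing in a rule of length ≥ 2: X1 → x, X2 → y.
Binarize each right-hand side of length ≥ 3 by chaining fresh nonterminals (Y1, Y2, …): affected rules were X → Start X X2.

Start -> X1 X2 | X1 W; W -> X2 X1 | X X2 | x | X2 X2 | X1 Z; X -> X1 X1 | y | Start Y1; Z -> x | y; X1 -> x; X2 -> y; Y1 -> X X2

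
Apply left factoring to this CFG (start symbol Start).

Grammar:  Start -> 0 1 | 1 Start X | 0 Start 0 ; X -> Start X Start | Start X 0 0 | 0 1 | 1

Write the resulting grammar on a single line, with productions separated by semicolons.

Start has alternatives sharing prefix '0': factor to Start → 0 Start1 with Start1 → 1 | Start 0.
X has alternatives sharing prefix 'Start X': factor to X → Start X X1 with X1 → Start | 0 0.

Start -> 1 Start X | 0 Start1; X -> 0 1 | 1 | Start X X1; Start1 -> 1 | Start 0; X1 -> Start | 0 0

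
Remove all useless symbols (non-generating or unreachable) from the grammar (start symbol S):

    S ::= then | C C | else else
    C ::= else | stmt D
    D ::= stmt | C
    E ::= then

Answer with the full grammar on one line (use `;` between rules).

Generating nonterminals: {C, D, E, S}.
Reachable from S after that: {C, D, S}.
Removed useless symbols: {E} and every production mentioning them.

S ::= then | C C | else else; C ::= else | stmt D; D ::= stmt | C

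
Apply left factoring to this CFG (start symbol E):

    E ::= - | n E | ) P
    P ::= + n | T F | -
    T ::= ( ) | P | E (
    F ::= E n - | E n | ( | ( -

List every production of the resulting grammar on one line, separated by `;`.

F has alternatives sharing prefix 'E n': factor to F → E n F' with F' → - | ε.
F has alternatives sharing prefix '(': factor to F → ( F'' with F'' → ε | -.

E ::= - | n E | ) P; P ::= + n | T F | -; T ::= ( ) | P | E (; F ::= E n F' | ( F''; F' ::= - | ε; F'' ::= ε | -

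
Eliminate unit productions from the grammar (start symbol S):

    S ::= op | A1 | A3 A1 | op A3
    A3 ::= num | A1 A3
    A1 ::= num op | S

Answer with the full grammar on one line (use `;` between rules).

S ::= num op | op | A3 A1 | op A3; A3 ::= num | A1 A3; A1 ::= num op | op | A3 A1 | op A3

Unit pairs: A1 ⇒* {S}; S ⇒* {A1}.
Replace each nonterminal's rules with the union of the non-unit rules of every nonterminal it unit-derives.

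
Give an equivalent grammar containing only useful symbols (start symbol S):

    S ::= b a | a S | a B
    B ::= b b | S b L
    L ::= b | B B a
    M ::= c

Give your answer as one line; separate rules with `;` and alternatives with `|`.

S ::= b a | a S | a B; B ::= b b | S b L; L ::= b | B B a

Generating nonterminals: {B, L, M, S}.
Reachable from S after that: {B, L, S}.
Removed useless symbols: {M} and every production mentioning them.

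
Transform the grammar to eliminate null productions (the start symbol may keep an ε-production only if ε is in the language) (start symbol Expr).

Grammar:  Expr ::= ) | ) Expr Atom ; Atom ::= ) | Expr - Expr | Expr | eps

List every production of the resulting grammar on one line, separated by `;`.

Nullable set = {Atom}.
ε ∉ L(G), so no ε-production is kept.
Expand every rule over subsets of its nullable positions: Expr → ) Expr Atom gives ) Expr Atom | ) Expr.

Expr ::= ) | ) Expr Atom | ) Expr; Atom ::= ) | Expr - Expr | Expr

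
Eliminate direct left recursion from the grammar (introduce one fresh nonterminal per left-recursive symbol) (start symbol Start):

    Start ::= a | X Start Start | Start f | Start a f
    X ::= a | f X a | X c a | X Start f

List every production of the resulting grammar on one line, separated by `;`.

Start ::= a Start1 | X Start Start Start1; X ::= a X1 | f X a X1; Start1 ::= f Start1 | a f Start1 | eps; X1 ::= c a X1 | Start f X1 | eps

Start, X are directly left-recursive.
For Start: α = {f, a f}, β = {a, X Start Start}. Rewrite as Start → β Start1 and Start1 → α Start1 | ε.
For X: α = {c a, Start f}, β = {a, f X a}. Rewrite as X → β X1 and X1 → α X1 | ε.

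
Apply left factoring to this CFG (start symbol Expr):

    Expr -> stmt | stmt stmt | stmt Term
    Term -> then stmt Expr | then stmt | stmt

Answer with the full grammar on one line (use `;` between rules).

Expr has alternatives sharing prefix 'stmt': factor to Expr → stmt Expr1 with Expr1 → ε | stmt | Term.
Term has alternatives sharing prefix 'then stmt': factor to Term → then stmt Term1 with Term1 → Expr | ε.

Expr -> stmt Expr1; Term -> stmt | then stmt Term1; Expr1 -> ε | stmt | Term; Term1 -> Expr | ε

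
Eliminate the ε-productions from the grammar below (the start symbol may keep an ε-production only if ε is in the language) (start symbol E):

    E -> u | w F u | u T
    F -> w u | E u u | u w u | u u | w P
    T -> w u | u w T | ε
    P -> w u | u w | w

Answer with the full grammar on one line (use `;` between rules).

E -> u | w F u | u T; F -> w u | E u u | u w u | u u | w P; T -> w u | u w T | u w; P -> w u | u w | w

Nullable set = {T}.
ε ∉ L(G), so no ε-production is kept.
For each production, add variants omitting each subset of nullable occurrences: T → u w T gives u w T | u w.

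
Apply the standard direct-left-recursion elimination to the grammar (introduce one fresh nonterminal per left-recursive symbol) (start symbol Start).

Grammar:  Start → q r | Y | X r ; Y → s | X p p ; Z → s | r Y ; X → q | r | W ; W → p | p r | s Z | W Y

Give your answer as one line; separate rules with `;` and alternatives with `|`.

Directly left-recursive nonterminal: W.
For W: α = {Y}, β = {p, p r, s Z}. Rewrite as W → β W1 and W1 → α W1 | ε.

Start → q r | Y | X r; Y → s | X p p; Z → s | r Y; X → q | r | W; W → p W1 | p r W1 | s Z W1; W1 → Y W1 | ε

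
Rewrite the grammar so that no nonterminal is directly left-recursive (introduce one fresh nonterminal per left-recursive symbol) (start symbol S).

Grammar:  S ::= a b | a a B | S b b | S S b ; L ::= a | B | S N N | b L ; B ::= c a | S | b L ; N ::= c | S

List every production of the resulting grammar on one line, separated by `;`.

S ::= a b S' | a a B S'; L ::= a | B | S N N | b L; B ::= c a | S | b L; N ::= c | S; S' ::= b b S' | S b S' | ε

Left recursion appears on S.
For S: α = {b b, S b}, β = {a b, a a B}. Rewrite as S → β S' and S' → α S' | ε.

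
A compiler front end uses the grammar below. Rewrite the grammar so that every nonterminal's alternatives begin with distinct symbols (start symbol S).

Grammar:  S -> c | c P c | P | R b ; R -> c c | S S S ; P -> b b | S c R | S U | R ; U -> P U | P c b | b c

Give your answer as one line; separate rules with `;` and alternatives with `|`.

S has alternatives sharing prefix 'c': factor to S → c S' with S' → ε | P c.
P has alternatives sharing prefix 'S': factor to P → S P' with P' → c R | U.
U has alternatives sharing prefix 'P': factor to U → P U' with U' → U | c b.

S -> P | R b | c S'; R -> c c | S S S; P -> b b | R | S P'; U -> b c | P U'; S' -> ε | P c; P' -> c R | U; U' -> U | c b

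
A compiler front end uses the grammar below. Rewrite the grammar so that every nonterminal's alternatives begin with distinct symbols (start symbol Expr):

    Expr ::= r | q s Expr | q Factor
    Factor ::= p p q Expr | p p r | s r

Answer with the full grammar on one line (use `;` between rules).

Expr ::= r | q Expr1; Factor ::= s r | p p Factor1; Expr1 ::= s Expr | Factor; Factor1 ::= q Expr | r

Expr has alternatives sharing prefix 'q': factor to Expr → q Expr1 with Expr1 → s Expr | Factor.
Factor has alternatives sharing prefix 'p p': factor to Factor → p p Factor1 with Factor1 → q Expr | r.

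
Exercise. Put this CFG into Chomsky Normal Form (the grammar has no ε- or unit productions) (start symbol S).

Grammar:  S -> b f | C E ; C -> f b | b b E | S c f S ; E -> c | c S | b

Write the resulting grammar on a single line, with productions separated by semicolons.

Introduce a nonterminal for each terminal appearing in a rule of length ≥ 2: X1 → b, X2 → f, X3 → c.
Binarize each right-hand side of length ≥ 3 by chaining fresh nonterminals (Y1, Y2, …): affected rules were C → X1 X1 E; C → S X3 X2 S.

S -> X1 X2 | C E; C -> X2 X1 | X1 Y1 | S Y2; E -> c | X3 S | b; X1 -> b; X2 -> f; X3 -> c; Y1 -> X1 E; Y2 -> X3 Y3; Y3 -> X2 S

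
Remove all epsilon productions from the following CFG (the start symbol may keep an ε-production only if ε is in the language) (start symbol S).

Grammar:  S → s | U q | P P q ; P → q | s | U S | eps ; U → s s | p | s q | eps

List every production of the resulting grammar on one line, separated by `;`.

S → s | U q | q | P P q | P q; P → q | s | U S | S; U → s s | p | s q

The nullable symbols are {P, U}.
ε ∉ L(G), so no ε-production is kept.
Add the nullable-subset variants: S → U q gives U q | q. S → P P q gives P P q | P q. P → U S gives U S | S.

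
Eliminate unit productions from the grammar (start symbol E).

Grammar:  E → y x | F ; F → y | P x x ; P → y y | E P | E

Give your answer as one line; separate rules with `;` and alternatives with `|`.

E → y x | y | P x x; F → y | P x x; P → y x | y y | E P | y | P x x

Unit pairs: E ⇒* {F}; P ⇒* {E, F}.
For every A with A ⇒* B via unit rules, add B's non-unit alternatives to A; then delete every rule of the form X → Y.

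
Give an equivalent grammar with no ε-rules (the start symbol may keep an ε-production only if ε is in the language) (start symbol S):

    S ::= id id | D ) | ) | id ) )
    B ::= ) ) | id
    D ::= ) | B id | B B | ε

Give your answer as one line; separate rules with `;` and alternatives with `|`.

Nullable nonterminals: {D}.
ε ∉ L(G), so no ε-production is kept.
Add the nullable-subset variants: S → D ) gives D ) | ).

S ::= id id | D ) | ) | id ) ); B ::= ) ) | id; D ::= ) | B id | B B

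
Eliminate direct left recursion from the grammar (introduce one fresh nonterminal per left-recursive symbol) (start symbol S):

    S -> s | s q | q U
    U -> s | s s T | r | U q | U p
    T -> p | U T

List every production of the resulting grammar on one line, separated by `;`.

Directly left-recursive nonterminal: U.
For U: α = {q, p}, β = {s, s s T, r}. Rewrite as U → β U' and U' → α U' | ε.

S -> s | s q | q U; U -> s U' | s s T U' | r U'; T -> p | U T; U' -> q U' | p U' | ε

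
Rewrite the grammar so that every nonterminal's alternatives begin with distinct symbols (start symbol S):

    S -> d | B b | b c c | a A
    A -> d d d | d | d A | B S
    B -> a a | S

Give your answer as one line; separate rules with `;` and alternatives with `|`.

A has alternatives sharing prefix 'd': factor to A → d A' with A' → d d | ε | A.

S -> d | B b | b c c | a A; A -> B S | d A'; B -> a a | S; A' -> d d | ε | A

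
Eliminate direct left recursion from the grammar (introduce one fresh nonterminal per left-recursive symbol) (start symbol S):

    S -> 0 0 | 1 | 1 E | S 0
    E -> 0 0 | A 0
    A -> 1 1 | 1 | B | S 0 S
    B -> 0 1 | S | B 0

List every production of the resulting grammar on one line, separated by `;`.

Left recursion appears on S, B.
For S: α = {0}, β = {0 0, 1, 1 E}. Rewrite as S → β S' and S' → α S' | ε.
For B: α = {0}, β = {0 1, S}. Rewrite as B → β B' and B' → α B' | ε.

S -> 0 0 S' | 1 S' | 1 E S'; E -> 0 0 | A 0; A -> 1 1 | 1 | B | S 0 S; B -> 0 1 B' | S B'; S' -> 0 S' | ε; B' -> 0 B' | ε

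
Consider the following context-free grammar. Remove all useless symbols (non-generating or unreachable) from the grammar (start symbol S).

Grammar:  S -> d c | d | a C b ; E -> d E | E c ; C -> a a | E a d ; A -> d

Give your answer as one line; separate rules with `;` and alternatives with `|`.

Generating nonterminals: {A, C, S}.
Reachable from S after that: {C, S}.
Removed useless symbols: {A, E} and every production mentioning them.

S -> d c | d | a C b; C -> a a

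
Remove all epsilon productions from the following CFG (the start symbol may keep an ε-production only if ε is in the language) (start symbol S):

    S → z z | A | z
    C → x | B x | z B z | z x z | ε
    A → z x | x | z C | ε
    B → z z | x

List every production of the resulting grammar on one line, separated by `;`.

S → z z | A | z | ε; C → x | B x | z B z | z x z; A → z x | x | z C | z; B → z z | x

The nullable symbols are {A, C, S}.
ε ∈ L(G) since S is nullable, so keep S → ε.
Expand every rule over subsets of its nullable positions: A → z C gives z C | z.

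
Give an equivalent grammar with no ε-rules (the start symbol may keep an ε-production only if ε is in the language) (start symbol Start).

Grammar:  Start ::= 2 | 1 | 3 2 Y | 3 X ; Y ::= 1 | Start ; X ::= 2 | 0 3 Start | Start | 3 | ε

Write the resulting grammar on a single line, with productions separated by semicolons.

Nullable set = {X}.
ε ∉ L(G), so no ε-production is kept.
Expand every rule over subsets of its nullable positions: Start → 3 X gives 3 X | 3.

Start ::= 2 | 1 | 3 2 Y | 3 X | 3; Y ::= 1 | Start; X ::= 2 | 0 3 Start | Start | 3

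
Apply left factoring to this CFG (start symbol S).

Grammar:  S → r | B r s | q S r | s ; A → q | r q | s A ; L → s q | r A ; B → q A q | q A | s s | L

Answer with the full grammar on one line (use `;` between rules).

S → r | B r s | q S r | s; A → q | r q | s A; L → s q | r A; B → s s | L | q A B'; B' → q | epsilon

B has alternatives sharing prefix 'q A': factor to B → q A B' with B' → q | ε.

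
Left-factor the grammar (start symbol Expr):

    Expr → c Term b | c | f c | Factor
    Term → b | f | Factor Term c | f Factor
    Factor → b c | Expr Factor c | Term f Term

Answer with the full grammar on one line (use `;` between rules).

Expr → f c | Factor | c Expr1; Term → b | Factor Term c | f Term1; Factor → b c | Expr Factor c | Term f Term; Expr1 → Term b | ε; Term1 → ε | Factor

Expr has alternatives sharing prefix 'c': factor to Expr → c Expr1 with Expr1 → Term b | ε.
Term has alternatives sharing prefix 'f': factor to Term → f Term1 with Term1 → ε | Factor.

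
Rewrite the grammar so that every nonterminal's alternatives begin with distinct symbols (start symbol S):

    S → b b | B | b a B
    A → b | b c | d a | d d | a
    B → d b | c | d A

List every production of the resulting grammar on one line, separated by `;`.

S has alternatives sharing prefix 'b': factor to S → b S' with S' → b | a B.
A has alternatives sharing prefix 'b': factor to A → b A' with A' → ε | c.
A has alternatives sharing prefix 'd': factor to A → d A'' with A'' → a | d.
B has alternatives sharing prefix 'd': factor to B → d B' with B' → b | A.

S → B | b S'; A → a | b A' | d A''; B → c | d B'; S' → b | a B; A' → ε | c; A'' → a | d; B' → b | A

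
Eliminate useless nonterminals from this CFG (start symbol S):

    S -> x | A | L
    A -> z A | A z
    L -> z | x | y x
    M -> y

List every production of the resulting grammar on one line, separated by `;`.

S -> x | L; L -> z | x | y x

Generating nonterminals: {L, M, S}.
Reachable from S after that: {L, S}.
Removed useless symbols: {A, M} and every production mentioning them.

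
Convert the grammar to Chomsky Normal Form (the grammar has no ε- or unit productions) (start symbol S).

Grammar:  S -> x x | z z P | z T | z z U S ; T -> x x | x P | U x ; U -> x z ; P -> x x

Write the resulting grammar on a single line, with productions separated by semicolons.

Introduce a nonterminal for each terminal appearing in a rule of length ≥ 2: X1 → x, X2 → z.
Binarize each right-hand side of length ≥ 3 by chaining fresh nonterminals (Y1, Y2, …): affected rules were S → X2 X2 P; S → X2 X2 U S.

S -> X1 X1 | X2 Y1 | X2 T | X2 Y2; T -> X1 X1 | X1 P | U X1; U -> X1 X2; P -> X1 X1; X1 -> x; X2 -> z; Y1 -> X2 P; Y2 -> X2 Y3; Y3 -> U S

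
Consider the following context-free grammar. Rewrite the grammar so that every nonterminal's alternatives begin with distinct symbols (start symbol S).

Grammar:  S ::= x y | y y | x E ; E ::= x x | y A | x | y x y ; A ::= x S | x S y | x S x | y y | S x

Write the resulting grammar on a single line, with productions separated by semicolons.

S ::= y y | x S'; E ::= x E' | y E''; A ::= y y | S x | x S A'; S' ::= y | E; E' ::= x | ε; E'' ::= A | x y; A' ::= ε | y | x

S has alternatives sharing prefix 'x': factor to S → x S' with S' → y | E.
E has alternatives sharing prefix 'x': factor to E → x E' with E' → x | ε.
E has alternatives sharing prefix 'y': factor to E → y E'' with E'' → A | x y.
A has alternatives sharing prefix 'x S': factor to A → x S A' with A' → ε | y | x.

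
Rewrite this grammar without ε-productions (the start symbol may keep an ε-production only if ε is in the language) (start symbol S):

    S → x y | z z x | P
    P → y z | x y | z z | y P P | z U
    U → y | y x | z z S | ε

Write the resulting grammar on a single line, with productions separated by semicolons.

S → x y | z z x | P; P → y z | x y | z z | y P P | z U | z; U → y | y x | z z S

Nullable set = {U}.
ε ∉ L(G), so no ε-production is kept.
Expand every rule over subsets of its nullable positions: P → z U gives z U | z.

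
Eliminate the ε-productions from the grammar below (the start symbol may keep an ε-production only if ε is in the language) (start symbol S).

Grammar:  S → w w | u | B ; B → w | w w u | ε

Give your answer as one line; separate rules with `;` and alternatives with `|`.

S → w w | u | B | ε; B → w | w w u

Nullable set = {B, S}.
ε ∈ L(G) since S is nullable, so keep S → ε.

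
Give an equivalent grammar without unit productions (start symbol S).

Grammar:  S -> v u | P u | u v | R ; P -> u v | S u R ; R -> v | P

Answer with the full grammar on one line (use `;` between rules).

S -> v u | P u | u v | S u R | v; P -> u v | S u R; R -> u v | S u R | v

Unit pairs: R ⇒* {P}; S ⇒* {P, R}.
Replace each nonterminal's rules with the union of the non-unit rules of every nonterminal it unit-derives.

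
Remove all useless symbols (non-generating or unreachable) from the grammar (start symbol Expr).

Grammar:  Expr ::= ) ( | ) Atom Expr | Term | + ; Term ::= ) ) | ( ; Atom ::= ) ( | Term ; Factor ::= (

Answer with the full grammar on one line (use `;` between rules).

Expr ::= ) ( | ) Atom Expr | Term | +; Term ::= ) ) | (; Atom ::= ) ( | Term

Generating nonterminals: {Atom, Expr, Factor, Term}.
Reachable from Expr after that: {Atom, Expr, Term}.
Removed useless symbols: {Factor} and every production mentioning them.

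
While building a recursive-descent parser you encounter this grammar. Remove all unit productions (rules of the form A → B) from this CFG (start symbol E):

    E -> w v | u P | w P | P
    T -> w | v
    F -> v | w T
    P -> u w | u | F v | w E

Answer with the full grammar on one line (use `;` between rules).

Unit pairs: E ⇒* {P}.
For each unit pair (A, B), copy every non-unit production of B to A, then drop all unit productions.

E -> w v | u P | w P | u w | u | F v | w E; T -> w | v; F -> v | w T; P -> u w | u | F v | w E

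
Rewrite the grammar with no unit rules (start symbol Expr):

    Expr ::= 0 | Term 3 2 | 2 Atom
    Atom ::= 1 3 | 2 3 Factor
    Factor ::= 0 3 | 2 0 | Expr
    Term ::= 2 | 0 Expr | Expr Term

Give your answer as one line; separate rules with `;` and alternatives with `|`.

Expr ::= 0 | Term 3 2 | 2 Atom; Atom ::= 1 3 | 2 3 Factor; Factor ::= 0 3 | 2 0 | 0 | Term 3 2 | 2 Atom; Term ::= 2 | 0 Expr | Expr Term

Unit pairs: Factor ⇒* {Expr}.
For every A with A ⇒* B via unit rules, add B's non-unit alternatives to A; then delete every rule of the form X → Y.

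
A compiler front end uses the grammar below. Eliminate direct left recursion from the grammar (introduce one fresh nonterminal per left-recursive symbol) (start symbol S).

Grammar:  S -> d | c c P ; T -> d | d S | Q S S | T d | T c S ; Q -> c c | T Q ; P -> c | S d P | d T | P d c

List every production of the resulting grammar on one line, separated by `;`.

S -> d | c c P; T -> d T' | d S T' | Q S S T'; Q -> c c | T Q; P -> c P' | S d P P' | d T P'; T' -> d T' | c S T' | ε; P' -> d c P' | ε

Directly left-recursive nonterminals: T, P.
For T: α = {d, c S}, β = {d, d S, Q S S}. Rewrite as T → β T' and T' → α T' | ε.
For P: α = {d c}, β = {c, S d P, d T}. Rewrite as P → β P' and P' → α P' | ε.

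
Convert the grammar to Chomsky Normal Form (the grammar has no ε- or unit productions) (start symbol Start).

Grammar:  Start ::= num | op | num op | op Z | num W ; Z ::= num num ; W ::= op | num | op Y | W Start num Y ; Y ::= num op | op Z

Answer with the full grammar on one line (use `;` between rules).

Introduce a nonterminal for each terminal appearing in a rule of length ≥ 2: X1 → num, X2 → op.
Binarize each right-hand side of length ≥ 3 by chaining fresh nonterminals (Y1, Y2, …): affected rules were W → W Start X1 Y.

Start ::= num | op | X1 X2 | X2 Z | X1 W; Z ::= X1 X1; W ::= op | num | X2 Y | W Y1; Y ::= X1 X2 | X2 Z; X1 ::= num; X2 ::= op; Y1 ::= Start Y2; Y2 ::= X1 Y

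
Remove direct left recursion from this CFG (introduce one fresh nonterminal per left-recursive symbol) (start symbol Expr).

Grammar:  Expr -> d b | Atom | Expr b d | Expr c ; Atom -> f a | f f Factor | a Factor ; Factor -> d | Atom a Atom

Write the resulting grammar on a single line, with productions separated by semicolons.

Left recursion appears on Expr.
For Expr: α = {b d, c}, β = {d b, Atom}. Rewrite as Expr → β Expr1 and Expr1 → α Expr1 | ε.

Expr -> d b Expr1 | Atom Expr1; Atom -> f a | f f Factor | a Factor; Factor -> d | Atom a Atom; Expr1 -> b d Expr1 | c Expr1 | ε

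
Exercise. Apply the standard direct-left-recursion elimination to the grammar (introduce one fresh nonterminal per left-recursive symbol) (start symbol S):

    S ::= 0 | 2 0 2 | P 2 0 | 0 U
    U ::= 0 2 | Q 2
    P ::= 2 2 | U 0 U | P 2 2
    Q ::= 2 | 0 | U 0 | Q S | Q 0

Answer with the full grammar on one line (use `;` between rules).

S ::= 0 | 2 0 2 | P 2 0 | 0 U; U ::= 0 2 | Q 2; P ::= 2 2 P' | U 0 U P'; Q ::= 2 Q' | 0 Q' | U 0 Q'; P' ::= 2 2 P' | epsilon; Q' ::= S Q' | 0 Q' | epsilon

Directly left-recursive nonterminals: P, Q.
For P: α = {2 2}, β = {2 2, U 0 U}. Rewrite as P → β P' and P' → α P' | ε.
For Q: α = {S, 0}, β = {2, 0, U 0}. Rewrite as Q → β Q' and Q' → α Q' | ε.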